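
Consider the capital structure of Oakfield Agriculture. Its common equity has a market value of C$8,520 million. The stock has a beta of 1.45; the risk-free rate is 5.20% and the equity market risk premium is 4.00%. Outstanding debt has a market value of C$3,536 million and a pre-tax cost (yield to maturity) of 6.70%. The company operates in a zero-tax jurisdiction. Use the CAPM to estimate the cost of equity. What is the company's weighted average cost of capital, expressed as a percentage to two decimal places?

Cost of equity via CAPM: Re = 5.2% + 1.45 × 4.0% = 11.0000%.
Total capital V = 8520 + 3536 = 12056.
Equity: weight = 8520/12056 = 0.7067; cost = 11%.
Debt: weight = 3536/12056 = 0.2933; after-tax cost = 6.7% × (1 − 0%) = 6.7000%.
WACC = 0.7067 × 11.0000% + 0.2933 × 6.7000% = 9.7388%.

9.74%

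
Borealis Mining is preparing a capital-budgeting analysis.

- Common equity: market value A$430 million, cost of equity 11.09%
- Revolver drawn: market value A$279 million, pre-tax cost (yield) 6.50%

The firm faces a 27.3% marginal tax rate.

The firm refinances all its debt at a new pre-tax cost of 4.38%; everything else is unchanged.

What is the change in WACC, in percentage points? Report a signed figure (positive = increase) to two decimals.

-0.61 pp

Current WACC:
Total capital V = 430 + 279 = 709.
Equity: weight = 430/709 = 0.6065; cost = 11.09%.
Revolver drawn: weight = 279/709 = 0.3935; after-tax cost = 6.5% × (1 − 27.3%) = 4.7255%.
WACC = 0.6065 × 11.0900% + 0.3935 × 4.7255% = 8.5855%.
After the change:
Total capital V = 430 + 279 = 709.
Equity: weight = 430/709 = 0.6065; cost = 11.09%.
Revolver drawn: weight = 279/709 = 0.3935; after-tax cost = 4.38% × (1 − 27.3%) = 3.1843%.
WACC = 0.6065 × 11.0900% + 0.3935 × 3.1843% = 7.9790%.
Change in WACC = 7.9790% − 8.5855% = -0.6065 pp.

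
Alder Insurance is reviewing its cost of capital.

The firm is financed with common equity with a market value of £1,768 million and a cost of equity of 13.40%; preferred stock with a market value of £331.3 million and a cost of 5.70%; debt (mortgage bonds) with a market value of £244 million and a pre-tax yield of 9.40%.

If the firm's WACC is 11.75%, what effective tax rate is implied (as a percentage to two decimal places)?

Total capital V = 1768 + 331.3 + 244 = 2343.3.
Equity weight = 1768/2343.3 = 0.7545.
Preferred weight = 331.3/2343.3 = 0.1414.
Mortgage bonds weight = 244/2343.3 = 0.1041.
Equity contribution = 0.7545 × 13.4% = 10.1102%.
Preferred contribution = 0.1414 × 5.7% = 0.8059%.
Debt contribution must be 11.75% − 10.9161% = 0.8339%.
0.1041 × 9.4% × (1 − T) = 0.8339%  ⇒  (1 − T) = 0.8520.
T = 14.7992%.

14.80%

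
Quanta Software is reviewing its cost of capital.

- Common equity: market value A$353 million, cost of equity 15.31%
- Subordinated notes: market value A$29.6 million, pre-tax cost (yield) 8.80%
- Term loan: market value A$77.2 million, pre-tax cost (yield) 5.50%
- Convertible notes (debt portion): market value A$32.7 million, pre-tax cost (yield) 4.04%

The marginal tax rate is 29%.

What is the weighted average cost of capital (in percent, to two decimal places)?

12.15%

Total capital V = 353 + 29.6 + 77.2 + 32.7 = 492.5.
Equity: weight = 353/492.5 = 0.7168; cost = 15.31%.
Subordinated notes: weight = 29.6/492.5 = 0.0601; after-tax cost = 8.8% × (1 − 29%) = 6.2480%.
Term loan: weight = 77.2/492.5 = 0.1568; after-tax cost = 5.5% × (1 − 29%) = 3.9050%.
Convertible notes (debt portion): weight = 32.7/492.5 = 0.0664; after-tax cost = 4.04% × (1 − 29%) = 2.8684%.
WACC = 0.7168 × 15.3100% + 0.0601 × 6.2480% + 0.1568 × 3.9050% + 0.0664 × 2.8684% = 12.1515%.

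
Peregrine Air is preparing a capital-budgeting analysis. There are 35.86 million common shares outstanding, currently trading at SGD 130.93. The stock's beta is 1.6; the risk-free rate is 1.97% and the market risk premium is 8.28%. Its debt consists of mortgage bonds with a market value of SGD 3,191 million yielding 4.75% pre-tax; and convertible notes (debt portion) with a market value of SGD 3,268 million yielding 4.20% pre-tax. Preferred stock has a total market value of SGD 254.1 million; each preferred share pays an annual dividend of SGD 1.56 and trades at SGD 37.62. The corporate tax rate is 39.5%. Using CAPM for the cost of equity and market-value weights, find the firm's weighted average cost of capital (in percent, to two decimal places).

7.89%

Cost of equity via CAPM: Re = 1.97% + 1.6 × 8.28% = 15.2180%.
Cost of preferred: Rp = 1.56 / 37.62 = 4.1467%.
Market value of equity E = 130.93 × 35.86m = 4695.1498m.
Total capital V = 4695.1498 + 254.1 + 3191 + 3268 = 11408.2498.
Equity: weight = 4695.1498/11408.2498 = 0.4116; cost = 15.218%.
Preferred: weight = 254.1/11408.2498 = 0.0223; cost = 4.1467%.
Mortgage bonds: weight = 3191/11408.2498 = 0.2797; after-tax cost = 4.75% × (1 − 39.5%) = 2.8737%.
Convertible notes (debt portion): weight = 3268/11408.2498 = 0.2865; after-tax cost = 4.2% × (1 − 39.5%) = 2.5410%.
WACC = 0.4116 × 15.2180% + 0.0223 × 4.1467% + 0.2797 × 2.8737% + 0.2865 × 2.5410% = 7.8872%.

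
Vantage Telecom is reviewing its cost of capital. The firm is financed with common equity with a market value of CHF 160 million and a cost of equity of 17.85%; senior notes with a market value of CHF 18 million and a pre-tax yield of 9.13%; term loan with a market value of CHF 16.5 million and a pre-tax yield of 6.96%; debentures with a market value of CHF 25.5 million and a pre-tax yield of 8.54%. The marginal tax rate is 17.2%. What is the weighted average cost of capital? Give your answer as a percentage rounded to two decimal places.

14.85%

Total capital V = 160 + 18 + 16.5 + 25.5 = 220.
Equity: weight = 160/220 = 0.7273; cost = 17.85%.
Senior notes: weight = 18/220 = 0.0818; after-tax cost = 9.13% × (1 − 17.2%) = 7.5596%.
Term loan: weight = 16.5/220 = 0.0750; after-tax cost = 6.96% × (1 − 17.2%) = 5.7629%.
Debentures: weight = 25.5/220 = 0.1159; after-tax cost = 8.54% × (1 − 17.2%) = 7.0711%.
WACC = 0.7273 × 17.8500% + 0.0818 × 7.5596% + 0.0750 × 5.7629% + 0.1159 × 7.0711% = 14.8522%.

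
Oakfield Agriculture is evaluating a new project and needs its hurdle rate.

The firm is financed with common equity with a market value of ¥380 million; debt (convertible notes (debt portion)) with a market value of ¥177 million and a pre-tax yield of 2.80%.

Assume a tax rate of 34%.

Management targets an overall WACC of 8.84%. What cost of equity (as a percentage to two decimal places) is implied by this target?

12.10%

Total capital V = 380 + 177 = 557.
Equity weight = 380/557 = 0.6822.
Convertible notes (debt portion) weight = 177/557 = 0.3178.
Debt contribution = 0.3178 × 2.8% × (1 − 34%) = 0.5872%.
Required equity contribution = 8.84% − 0.5872% = 8.2528%.
Re = 8.2528% / 0.6822 = 12.0968%.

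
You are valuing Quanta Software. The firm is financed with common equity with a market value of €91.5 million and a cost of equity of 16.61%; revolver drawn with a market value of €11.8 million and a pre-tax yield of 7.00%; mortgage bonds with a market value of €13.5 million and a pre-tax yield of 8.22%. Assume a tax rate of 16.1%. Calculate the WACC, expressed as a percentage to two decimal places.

14.40%

Total capital V = 91.5 + 11.8 + 13.5 = 116.8.
Equity: weight = 91.5/116.8 = 0.7834; cost = 16.61%.
Revolver drawn: weight = 11.8/116.8 = 0.1010; after-tax cost = 7% × (1 − 16.1%) = 5.8730%.
Mortgage bonds: weight = 13.5/116.8 = 0.1156; after-tax cost = 8.22% × (1 − 16.1%) = 6.8966%.
WACC = 0.7834 × 16.6100% + 0.1010 × 5.8730% + 0.1156 × 6.8966% = 14.4026%.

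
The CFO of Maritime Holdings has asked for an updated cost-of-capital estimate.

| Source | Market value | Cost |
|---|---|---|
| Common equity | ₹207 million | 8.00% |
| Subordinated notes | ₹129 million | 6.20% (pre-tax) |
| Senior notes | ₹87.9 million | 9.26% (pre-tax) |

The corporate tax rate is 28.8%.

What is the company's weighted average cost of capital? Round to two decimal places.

Total capital V = 207 + 129 + 87.9 = 423.9.
Equity: weight = 207/423.9 = 0.4883; cost = 8%.
Subordinated notes: weight = 129/423.9 = 0.3043; after-tax cost = 6.2% × (1 − 28.8%) = 4.4144%.
Senior notes: weight = 87.9/423.9 = 0.2074; after-tax cost = 9.26% × (1 − 28.8%) = 6.5931%.
WACC = 0.4883 × 8.0000% + 0.3043 × 4.4144% + 0.2074 × 6.5931% = 6.6171%.

6.62%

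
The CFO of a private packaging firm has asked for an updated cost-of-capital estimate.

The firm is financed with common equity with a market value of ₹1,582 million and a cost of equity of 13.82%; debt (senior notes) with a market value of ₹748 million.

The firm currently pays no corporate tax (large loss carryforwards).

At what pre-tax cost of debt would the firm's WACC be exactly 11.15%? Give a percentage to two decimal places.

Total capital V = 1582 + 748 = 2330.
Equity weight = 1582/2330 = 0.6790.
Senior notes weight = 748/2330 = 0.3210.
Equity contribution = 0.6790 × 13.82% = 9.3834%.
Remaining for debt = 11.15% − 9.3834% = 1.7666%.
Rd × (1 − 0%) × 0.3210 = 1.7666%  ⇒  Rd = 5.5030%.

5.50%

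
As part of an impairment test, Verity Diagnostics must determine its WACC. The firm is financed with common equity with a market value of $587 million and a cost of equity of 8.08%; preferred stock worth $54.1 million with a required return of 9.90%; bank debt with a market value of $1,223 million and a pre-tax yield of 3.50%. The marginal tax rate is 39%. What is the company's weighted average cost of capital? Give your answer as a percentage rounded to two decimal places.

Total capital V = 587 + 54.1 + 1223 = 1864.1.
Equity: weight = 587/1864.1 = 0.3149; cost = 8.08%.
Preferred: weight = 54.1/1864.1 = 0.0290; cost = 9.9%.
Bank debt: weight = 1223/1864.1 = 0.6561; after-tax cost = 3.5% × (1 − 39%) = 2.1350%.
WACC = 0.3149 × 8.0800% + 0.0290 × 9.9000% + 0.6561 × 2.1350% = 4.2324%.

4.23%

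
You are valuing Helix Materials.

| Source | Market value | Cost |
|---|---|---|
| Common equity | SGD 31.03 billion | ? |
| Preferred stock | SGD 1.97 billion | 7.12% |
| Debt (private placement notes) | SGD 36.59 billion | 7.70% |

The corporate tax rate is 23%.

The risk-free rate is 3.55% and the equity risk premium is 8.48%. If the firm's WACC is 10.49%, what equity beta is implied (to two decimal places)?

Total capital V = 31.03 + 1.97 + 36.59 = 69.59.
Equity weight = 31.03/69.59 = 0.4459.
Preferred weight = 1.97/69.59 = 0.0283.
Private placement notes weight = 36.59/69.59 = 0.5258.
Debt contribution = 0.5258 × 7.7% × (1 − 23%) = 3.1174%.
Preferred contribution = 0.0283 × 7.12% = 0.2016%.
Required equity contribution = 10.49% − 3.3190% = 7.1710%  ⇒  Re = 16.0822%.
CAPM: 16.0822% = 3.55% + β × 8.48%  ⇒  β = 1.4779.

1.48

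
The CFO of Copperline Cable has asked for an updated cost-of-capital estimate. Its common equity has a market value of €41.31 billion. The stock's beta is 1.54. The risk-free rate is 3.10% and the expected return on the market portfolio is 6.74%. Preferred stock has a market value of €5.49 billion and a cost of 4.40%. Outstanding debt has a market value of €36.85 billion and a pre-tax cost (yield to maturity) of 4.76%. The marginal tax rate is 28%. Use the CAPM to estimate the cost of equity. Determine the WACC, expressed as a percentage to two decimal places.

6.10%

Market risk premium = 6.74% − 3.1% = 3.64%.
Cost of equity via CAPM: Re = 3.1% + 1.54 × 3.64% = 8.7056%.
Total capital V = 41.31 + 5.49 + 36.85 = 83.65.
Equity: weight = 41.31/83.65 = 0.4938; cost = 8.7056%.
Preferred: weight = 5.49/83.65 = 0.0656; cost = 4.4%.
Debt: weight = 36.85/83.65 = 0.4405; after-tax cost = 4.76% × (1 − 28%) = 3.4272%.
WACC = 0.4938 × 8.7056% + 0.0656 × 4.4000% + 0.4405 × 3.4272% = 6.0977%.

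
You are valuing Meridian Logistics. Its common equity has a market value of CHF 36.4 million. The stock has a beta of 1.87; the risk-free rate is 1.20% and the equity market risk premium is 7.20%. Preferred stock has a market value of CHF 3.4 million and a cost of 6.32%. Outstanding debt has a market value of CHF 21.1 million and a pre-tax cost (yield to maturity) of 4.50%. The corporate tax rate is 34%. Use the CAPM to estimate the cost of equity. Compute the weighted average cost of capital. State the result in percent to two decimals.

Cost of equity via CAPM: Re = 1.2% + 1.87 × 7.2% = 14.6640%.
Total capital V = 36.4 + 3.4 + 21.1 = 60.9.
Equity: weight = 36.4/60.9 = 0.5977; cost = 14.664%.
Preferred: weight = 3.4/60.9 = 0.0558; cost = 6.32%.
Debt: weight = 21.1/60.9 = 0.3465; after-tax cost = 4.5% × (1 − 34%) = 2.9700%.
WACC = 0.5977 × 14.6640% + 0.0558 × 6.3200% + 0.3465 × 2.9700% = 10.1465%.

10.15%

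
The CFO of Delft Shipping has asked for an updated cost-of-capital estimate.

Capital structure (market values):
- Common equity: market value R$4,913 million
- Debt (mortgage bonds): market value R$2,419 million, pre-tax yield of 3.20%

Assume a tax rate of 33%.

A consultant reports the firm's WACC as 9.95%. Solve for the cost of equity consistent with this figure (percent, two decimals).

Total capital V = 4913 + 2419 = 7332.
Equity weight = 4913/7332 = 0.6701.
Mortgage bonds weight = 2419/7332 = 0.3299.
Debt contribution = 0.3299 × 3.2% × (1 − 33%) = 0.7074%.
Required equity contribution = 9.95% − 0.7074% = 9.2426%.
Re = 9.2426% / 0.6701 = 13.7934%.

13.79%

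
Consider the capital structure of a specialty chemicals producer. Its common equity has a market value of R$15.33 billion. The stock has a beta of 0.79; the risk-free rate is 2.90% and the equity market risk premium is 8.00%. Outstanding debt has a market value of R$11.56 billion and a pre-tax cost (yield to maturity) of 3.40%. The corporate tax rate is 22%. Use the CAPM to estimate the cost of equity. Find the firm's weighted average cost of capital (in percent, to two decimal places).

Cost of equity via CAPM: Re = 2.9% + 0.79 × 8.0% = 9.2200%.
Total capital V = 15.33 + 11.56 = 26.89.
Equity: weight = 15.33/26.89 = 0.5701; cost = 9.22%.
Debt: weight = 11.56/26.89 = 0.4299; after-tax cost = 3.4% × (1 − 22%) = 2.6520%.
WACC = 0.5701 × 9.2200% + 0.4299 × 2.6520% = 6.3964%.

6.40%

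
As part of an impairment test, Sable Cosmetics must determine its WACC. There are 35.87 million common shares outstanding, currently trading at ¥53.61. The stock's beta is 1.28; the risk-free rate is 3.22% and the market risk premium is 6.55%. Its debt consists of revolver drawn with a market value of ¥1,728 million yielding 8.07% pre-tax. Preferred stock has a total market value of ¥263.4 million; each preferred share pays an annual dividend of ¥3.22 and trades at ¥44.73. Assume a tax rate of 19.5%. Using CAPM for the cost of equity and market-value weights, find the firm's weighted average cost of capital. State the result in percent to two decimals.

Cost of equity via CAPM: Re = 3.22% + 1.28 × 6.55% = 11.6040%.
Cost of preferred: Rp = 3.22 / 44.73 = 7.1987%.
Market value of equity E = 53.61 × 35.87m = 1922.9907m.
Total capital V = 1922.9907 + 263.4 + 1728 = 3914.3907.
Equity: weight = 1922.9907/3914.3907 = 0.4913; cost = 11.604%.
Preferred: weight = 263.4/3914.3907 = 0.0673; cost = 7.1987%.
Revolver drawn: weight = 1728/3914.3907 = 0.4414; after-tax cost = 8.07% × (1 − 19.5%) = 6.4963%.
WACC = 0.4913 × 11.6040% + 0.0673 × 7.1987% + 0.4414 × 6.4963% = 9.0528%.

9.05%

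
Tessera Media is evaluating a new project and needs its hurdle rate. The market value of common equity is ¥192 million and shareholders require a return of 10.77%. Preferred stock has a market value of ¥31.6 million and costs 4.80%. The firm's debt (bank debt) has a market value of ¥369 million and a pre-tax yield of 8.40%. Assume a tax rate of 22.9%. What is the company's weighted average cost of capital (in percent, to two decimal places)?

7.78%

Total capital V = 192 + 31.6 + 369 = 592.6.
Equity: weight = 192/592.6 = 0.3240; cost = 10.77%.
Preferred: weight = 31.6/592.6 = 0.0533; cost = 4.8%.
Bank debt: weight = 369/592.6 = 0.6227; after-tax cost = 8.4% × (1 − 22.9%) = 6.4764%.
WACC = 0.3240 × 10.7700% + 0.0533 × 4.8000% + 0.6227 × 6.4764% = 7.7781%.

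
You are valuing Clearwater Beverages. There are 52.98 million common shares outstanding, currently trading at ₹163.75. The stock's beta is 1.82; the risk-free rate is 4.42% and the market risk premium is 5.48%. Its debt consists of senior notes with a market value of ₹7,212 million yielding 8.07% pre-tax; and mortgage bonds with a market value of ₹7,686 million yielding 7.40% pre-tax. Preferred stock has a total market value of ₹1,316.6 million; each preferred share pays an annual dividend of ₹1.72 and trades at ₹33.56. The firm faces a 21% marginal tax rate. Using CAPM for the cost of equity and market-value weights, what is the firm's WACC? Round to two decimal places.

8.94%

Cost of equity via CAPM: Re = 4.42% + 1.82 × 5.48% = 14.3936%.
Cost of preferred: Rp = 1.72 / 33.56 = 5.1251%.
Market value of equity E = 163.75 × 52.98m = 8675.475m.
Total capital V = 8675.475 + 1316.6 + 7212 + 7686 = 24890.075.
Equity: weight = 8675.475/24890.075 = 0.3486; cost = 14.3936%.
Preferred: weight = 1316.6/24890.075 = 0.0529; cost = 5.1251%.
Senior notes: weight = 7212/24890.075 = 0.2898; after-tax cost = 8.07% × (1 − 21%) = 6.3753%.
Mortgage bonds: weight = 7686/24890.075 = 0.3088; after-tax cost = 7.4% × (1 − 21%) = 5.8460%.
WACC = 0.3486 × 14.3936% + 0.0529 × 5.1251% + 0.2898 × 6.3753% + 0.3088 × 5.8460% = 8.9405%.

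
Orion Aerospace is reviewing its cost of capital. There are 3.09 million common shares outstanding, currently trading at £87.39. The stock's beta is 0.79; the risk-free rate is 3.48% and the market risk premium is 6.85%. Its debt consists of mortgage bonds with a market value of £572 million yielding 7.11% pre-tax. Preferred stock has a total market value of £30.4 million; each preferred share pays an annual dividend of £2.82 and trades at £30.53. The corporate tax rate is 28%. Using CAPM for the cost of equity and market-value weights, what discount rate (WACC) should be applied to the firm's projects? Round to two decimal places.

Cost of equity via CAPM: Re = 3.48% + 0.79 × 6.85% = 8.8915%.
Cost of preferred: Rp = 2.82 / 30.53 = 9.2368%.
Market value of equity E = 87.39 × 3.09m = 270.0351m.
Total capital V = 270.0351 + 30.4 + 572 = 872.4351.
Equity: weight = 270.0351/872.4351 = 0.3095; cost = 8.8915%.
Preferred: weight = 30.4/872.4351 = 0.0348; cost = 9.2368%.
Mortgage bonds: weight = 572/872.4351 = 0.6556; after-tax cost = 7.11% × (1 − 28%) = 5.1192%.
WACC = 0.3095 × 8.8915% + 0.0348 × 9.2368% + 0.6556 × 5.1192% = 6.4303%.

6.43%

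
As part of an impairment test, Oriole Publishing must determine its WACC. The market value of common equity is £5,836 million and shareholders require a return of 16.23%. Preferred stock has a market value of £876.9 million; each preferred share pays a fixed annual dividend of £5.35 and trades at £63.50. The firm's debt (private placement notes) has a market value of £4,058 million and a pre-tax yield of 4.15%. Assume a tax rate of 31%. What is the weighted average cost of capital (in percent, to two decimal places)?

Cost of preferred: Rp = 5.35 / 63.5 = 8.4252%.
Total capital V = 5836 + 876.9 + 4058 = 10770.9.
Equity: weight = 5836/10770.9 = 0.5418; cost = 16.23%.
Preferred: weight = 876.9/10770.9 = 0.0814; cost = 8.4252%.
Private placement notes: weight = 4058/10770.9 = 0.3768; after-tax cost = 4.15% × (1 − 31%) = 2.8635%.
WACC = 0.5418 × 16.2300% + 0.0814 × 8.4252% + 0.3768 × 2.8635% = 10.5587%.

10.56%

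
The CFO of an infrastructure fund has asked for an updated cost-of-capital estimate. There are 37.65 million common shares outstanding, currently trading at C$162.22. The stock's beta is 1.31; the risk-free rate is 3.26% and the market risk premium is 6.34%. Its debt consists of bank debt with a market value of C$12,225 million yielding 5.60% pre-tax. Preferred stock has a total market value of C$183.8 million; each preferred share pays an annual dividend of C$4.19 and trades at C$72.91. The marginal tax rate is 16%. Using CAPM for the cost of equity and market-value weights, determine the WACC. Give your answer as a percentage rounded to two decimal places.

Cost of equity via CAPM: Re = 3.26% + 1.31 × 6.34% = 11.5654%.
Cost of preferred: Rp = 4.19 / 72.91 = 5.7468%.
Market value of equity E = 162.22 × 37.65m = 6107.583m.
Total capital V = 6107.583 + 183.8 + 12225 = 18516.383.
Equity: weight = 6107.583/18516.383 = 0.3298; cost = 11.5654%.
Preferred: weight = 183.8/18516.383 = 0.0099; cost = 5.7468%.
Bank debt: weight = 12225/18516.383 = 0.6602; after-tax cost = 5.6% × (1 − 16%) = 4.7040%.
WACC = 0.3298 × 11.5654% + 0.0099 × 5.7468% + 0.6602 × 4.7040% = 6.9776%.

6.98%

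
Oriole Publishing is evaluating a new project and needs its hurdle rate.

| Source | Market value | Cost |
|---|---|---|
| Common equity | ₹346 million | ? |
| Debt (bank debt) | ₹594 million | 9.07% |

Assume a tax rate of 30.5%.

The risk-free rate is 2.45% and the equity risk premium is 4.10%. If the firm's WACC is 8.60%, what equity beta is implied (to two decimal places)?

2.46

Total capital V = 346 + 594 = 940.
Equity weight = 346/940 = 0.3681.
Bank debt weight = 594/940 = 0.6319.
Debt contribution = 0.6319 × 9.07% × (1 − 30.5%) = 3.9834%.
Required equity contribution = 8.6% − 3.9834% = 4.6166%  ⇒  Re = 12.5423%.
CAPM: 12.5423% = 2.45% + β × 4.1%  ⇒  β = 2.4615.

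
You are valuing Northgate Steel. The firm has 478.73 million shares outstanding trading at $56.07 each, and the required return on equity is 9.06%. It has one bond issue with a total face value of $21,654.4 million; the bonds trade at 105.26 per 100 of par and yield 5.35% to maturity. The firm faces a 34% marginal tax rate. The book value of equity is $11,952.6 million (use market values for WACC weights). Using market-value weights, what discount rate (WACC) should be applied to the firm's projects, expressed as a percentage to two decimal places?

Market value of equity E = 56.07 × 478.73m = 26842.3911m. Market value of debt D = 21654.4m × 105.26/100 = 22793.42144m.
Total capital V = 26842.3911 + 22793.42144 = 49635.81254.
Equity: weight = 26842.3911/49635.81254 = 0.5408; cost = 9.06%.
Bonds outstanding: weight = 22793.42144/49635.81254 = 0.4592; after-tax cost = 5.35% × (1 − 34%) = 3.5310%.
WACC = 0.5408 × 9.0600% + 0.4592 × 3.5310% = 6.5210%.

6.52%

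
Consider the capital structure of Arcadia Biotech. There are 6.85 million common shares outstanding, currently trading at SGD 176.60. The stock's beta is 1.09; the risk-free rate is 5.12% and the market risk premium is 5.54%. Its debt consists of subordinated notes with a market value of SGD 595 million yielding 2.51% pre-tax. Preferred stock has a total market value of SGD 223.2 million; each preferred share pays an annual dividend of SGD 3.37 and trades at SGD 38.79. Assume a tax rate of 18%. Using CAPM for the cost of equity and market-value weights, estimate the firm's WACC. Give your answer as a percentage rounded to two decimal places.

8.22%

Cost of equity via CAPM: Re = 5.12% + 1.09 × 5.54% = 11.1586%.
Cost of preferred: Rp = 3.37 / 38.79 = 8.6878%.
Market value of equity E = 176.6 × 6.85m = 1209.71m.
Total capital V = 1209.71 + 223.2 + 595 = 2027.91.
Equity: weight = 1209.71/2027.91 = 0.5965; cost = 11.1586%.
Preferred: weight = 223.2/2027.91 = 0.1101; cost = 8.6878%.
Subordinated notes: weight = 595/2027.91 = 0.2934; after-tax cost = 2.51% × (1 − 18%) = 2.0582%.
WACC = 0.5965 × 11.1586% + 0.1101 × 8.6878% + 0.2934 × 2.0582% = 8.2165%.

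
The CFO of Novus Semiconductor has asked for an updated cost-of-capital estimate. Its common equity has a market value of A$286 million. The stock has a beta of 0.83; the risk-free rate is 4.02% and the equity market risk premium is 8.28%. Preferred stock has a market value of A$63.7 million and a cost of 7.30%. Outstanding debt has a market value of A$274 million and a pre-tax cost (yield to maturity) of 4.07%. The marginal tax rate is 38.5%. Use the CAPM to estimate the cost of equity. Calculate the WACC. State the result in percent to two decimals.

Cost of equity via CAPM: Re = 4.02% + 0.83 × 8.28% = 10.8924%.
Total capital V = 286 + 63.7 + 274 = 623.7.
Equity: weight = 286/623.7 = 0.4586; cost = 10.8924%.
Preferred: weight = 63.7/623.7 = 0.1021; cost = 7.3%.
Debt: weight = 274/623.7 = 0.4393; after-tax cost = 4.07% × (1 − 38.5%) = 2.5030%.
WACC = 0.4586 × 10.8924% + 0.1021 × 7.3000% + 0.4393 × 2.5030% = 6.8399%.

6.84%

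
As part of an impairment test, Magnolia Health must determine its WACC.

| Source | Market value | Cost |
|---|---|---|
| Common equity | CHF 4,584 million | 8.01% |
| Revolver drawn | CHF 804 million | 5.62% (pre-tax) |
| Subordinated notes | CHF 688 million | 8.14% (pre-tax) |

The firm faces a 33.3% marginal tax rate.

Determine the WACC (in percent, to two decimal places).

Total capital V = 4584 + 804 + 688 = 6076.
Equity: weight = 4584/6076 = 0.7544; cost = 8.01%.
Revolver drawn: weight = 804/6076 = 0.1323; after-tax cost = 5.62% × (1 − 33.3%) = 3.7485%.
Subordinated notes: weight = 688/6076 = 0.1132; after-tax cost = 8.14% × (1 − 33.3%) = 5.4294%.
WACC = 0.7544 × 8.0100% + 0.1323 × 3.7485% + 0.1132 × 5.4294% = 7.1539%.

7.15%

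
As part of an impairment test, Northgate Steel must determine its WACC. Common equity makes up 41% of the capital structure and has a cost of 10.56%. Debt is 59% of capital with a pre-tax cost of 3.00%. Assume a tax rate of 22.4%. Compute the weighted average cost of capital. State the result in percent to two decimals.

After-tax cost of debt = 3% × (1 − 22.4%) = 2.3280%.
WACC = 0.410 × 10.5600% + 0.590 × 2.3280% = 5.7031%.

5.70%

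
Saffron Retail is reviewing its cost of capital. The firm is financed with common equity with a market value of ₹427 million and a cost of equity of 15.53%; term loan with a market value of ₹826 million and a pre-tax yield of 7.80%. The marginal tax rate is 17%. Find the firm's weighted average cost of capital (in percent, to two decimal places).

Total capital V = 427 + 826 = 1253.
Equity: weight = 427/1253 = 0.3408; cost = 15.53%.
Term loan: weight = 826/1253 = 0.6592; after-tax cost = 7.8% × (1 − 17%) = 6.4740%.
WACC = 0.3408 × 15.5300% + 0.6592 × 6.4740% = 9.5601%.

9.56%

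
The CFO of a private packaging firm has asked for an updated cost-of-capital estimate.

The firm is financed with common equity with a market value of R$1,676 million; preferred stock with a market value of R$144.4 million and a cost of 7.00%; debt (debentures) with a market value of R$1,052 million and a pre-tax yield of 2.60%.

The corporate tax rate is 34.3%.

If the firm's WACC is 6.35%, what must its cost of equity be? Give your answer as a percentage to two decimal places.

Total capital V = 1676 + 144.4 + 1052 = 2872.4.
Equity weight = 1676/2872.4 = 0.5835.
Preferred weight = 144.4/2872.4 = 0.0503.
Debentures weight = 1052/2872.4 = 0.3662.
Debt contribution = 0.3662 × 2.6% × (1 − 34.3%) = 0.6256%.
Preferred contribution = 0.0503 × 7% = 0.3519%.
Required equity contribution = 6.35% − 0.9775% = 5.3725%.
Re = 5.3725% / 0.5835 = 9.2076%.

9.21%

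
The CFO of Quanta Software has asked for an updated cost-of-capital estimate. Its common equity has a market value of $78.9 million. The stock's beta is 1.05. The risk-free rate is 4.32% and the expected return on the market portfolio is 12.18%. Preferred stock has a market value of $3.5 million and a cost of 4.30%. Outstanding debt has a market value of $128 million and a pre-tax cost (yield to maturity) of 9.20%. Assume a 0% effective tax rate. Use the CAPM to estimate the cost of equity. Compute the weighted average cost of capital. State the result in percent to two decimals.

10.38%

Market risk premium = 12.18% − 4.32% = 7.86%.
Cost of equity via CAPM: Re = 4.32% + 1.05 × 7.86% = 12.5730%.
Total capital V = 78.9 + 3.5 + 128 = 210.4.
Equity: weight = 78.9/210.4 = 0.3750; cost = 12.573%.
Preferred: weight = 3.5/210.4 = 0.0166; cost = 4.3%.
Debt: weight = 128/210.4 = 0.6084; after-tax cost = 9.2% × (1 − 0%) = 9.2000%.
WACC = 0.3750 × 12.5730% + 0.0166 × 4.3000% + 0.6084 × 9.2000% = 10.3834%.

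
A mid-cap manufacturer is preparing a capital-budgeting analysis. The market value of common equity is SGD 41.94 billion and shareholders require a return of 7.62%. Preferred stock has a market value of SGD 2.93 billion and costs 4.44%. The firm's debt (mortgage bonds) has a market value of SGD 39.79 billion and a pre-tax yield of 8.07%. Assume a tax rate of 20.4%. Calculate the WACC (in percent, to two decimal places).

Total capital V = 41.94 + 2.93 + 39.79 = 84.66.
Equity: weight = 41.94/84.66 = 0.4954; cost = 7.62%.
Preferred: weight = 2.93/84.66 = 0.0346; cost = 4.44%.
Mortgage bonds: weight = 39.79/84.66 = 0.4700; after-tax cost = 8.07% × (1 − 20.4%) = 6.4237%.
WACC = 0.4954 × 7.6200% + 0.0346 × 4.4400% + 0.4700 × 6.4237% = 6.9477%.

6.95%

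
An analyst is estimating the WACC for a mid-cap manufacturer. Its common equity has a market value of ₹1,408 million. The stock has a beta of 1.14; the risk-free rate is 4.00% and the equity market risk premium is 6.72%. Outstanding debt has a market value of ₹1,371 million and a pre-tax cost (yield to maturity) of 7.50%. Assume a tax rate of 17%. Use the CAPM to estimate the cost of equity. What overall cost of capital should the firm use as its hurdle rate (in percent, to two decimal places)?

Cost of equity via CAPM: Re = 4.0% + 1.14 × 6.72% = 11.6608%.
Total capital V = 1408 + 1371 = 2779.
Equity: weight = 1408/2779 = 0.5067; cost = 11.6608%.
Debt: weight = 1371/2779 = 0.4933; after-tax cost = 7.5% × (1 − 17%) = 6.2250%.
WACC = 0.5067 × 11.6608% + 0.4933 × 6.2250% = 8.9791%.

8.98%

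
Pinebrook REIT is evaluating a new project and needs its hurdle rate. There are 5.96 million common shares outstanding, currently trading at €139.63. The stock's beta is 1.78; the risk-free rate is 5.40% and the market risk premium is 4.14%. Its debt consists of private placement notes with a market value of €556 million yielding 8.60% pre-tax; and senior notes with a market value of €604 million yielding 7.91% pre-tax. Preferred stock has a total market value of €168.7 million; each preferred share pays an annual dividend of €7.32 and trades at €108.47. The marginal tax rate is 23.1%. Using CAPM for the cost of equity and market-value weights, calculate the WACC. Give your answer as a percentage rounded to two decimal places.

Cost of equity via CAPM: Re = 5.4% + 1.78 × 4.14% = 12.7692%.
Cost of preferred: Rp = 7.32 / 108.47 = 6.7484%.
Market value of equity E = 139.63 × 5.96m = 832.1948m.
Total capital V = 832.1948 + 168.7 + 556 + 604 = 2160.8948.
Equity: weight = 832.1948/2160.8948 = 0.3851; cost = 12.7692%.
Preferred: weight = 168.7/2160.8948 = 0.0781; cost = 6.7484%.
Private placement notes: weight = 556/2160.8948 = 0.2573; after-tax cost = 8.6% × (1 − 23.1%) = 6.6134%.
Senior notes: weight = 604/2160.8948 = 0.2795; after-tax cost = 7.91% × (1 − 23.1%) = 6.0828%.
WACC = 0.3851 × 12.7692% + 0.0781 × 6.7484% + 0.2573 × 6.6134% + 0.2795 × 6.0828% = 8.8463%.

8.85%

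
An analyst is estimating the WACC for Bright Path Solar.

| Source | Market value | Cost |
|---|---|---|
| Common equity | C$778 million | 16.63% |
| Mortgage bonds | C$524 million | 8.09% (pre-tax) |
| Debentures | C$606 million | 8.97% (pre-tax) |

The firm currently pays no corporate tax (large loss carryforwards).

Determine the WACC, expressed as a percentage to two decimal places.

11.85%

Total capital V = 778 + 524 + 606 = 1908.
Equity: weight = 778/1908 = 0.4078; cost = 16.63%.
Mortgage bonds: weight = 524/1908 = 0.2746; after-tax cost = 8.09% × (1 − 0%) = 8.0900%.
Debentures: weight = 606/1908 = 0.3176; after-tax cost = 8.97% × (1 − 0%) = 8.9700%.
WACC = 0.4078 × 16.6300% + 0.2746 × 8.0900% + 0.3176 × 8.9700% = 11.8517%.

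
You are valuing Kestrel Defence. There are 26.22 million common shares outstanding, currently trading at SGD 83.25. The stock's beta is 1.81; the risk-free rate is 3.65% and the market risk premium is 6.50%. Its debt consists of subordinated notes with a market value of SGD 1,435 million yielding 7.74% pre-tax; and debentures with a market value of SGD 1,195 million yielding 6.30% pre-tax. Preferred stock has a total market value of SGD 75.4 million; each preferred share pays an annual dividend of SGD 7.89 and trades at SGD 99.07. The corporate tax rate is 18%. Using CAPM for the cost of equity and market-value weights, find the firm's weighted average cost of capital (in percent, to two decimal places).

Cost of equity via CAPM: Re = 3.65% + 1.81 × 6.5% = 15.4150%.
Cost of preferred: Rp = 7.89 / 99.07 = 7.9641%.
Market value of equity E = 83.25 × 26.22m = 2182.815m.
Total capital V = 2182.815 + 75.4 + 1435 + 1195 = 4888.215.
Equity: weight = 2182.815/4888.215 = 0.4465; cost = 15.415%.
Preferred: weight = 75.4/4888.215 = 0.0154; cost = 7.9641%.
Subordinated notes: weight = 1435/4888.215 = 0.2936; after-tax cost = 7.74% × (1 − 18%) = 6.3468%.
Debentures: weight = 1195/4888.215 = 0.2445; after-tax cost = 6.3% × (1 − 18%) = 5.1660%.
WACC = 0.4465 × 15.4150% + 0.0154 × 7.9641% + 0.2936 × 6.3468% + 0.2445 × 5.1660% = 10.1325%.

10.13%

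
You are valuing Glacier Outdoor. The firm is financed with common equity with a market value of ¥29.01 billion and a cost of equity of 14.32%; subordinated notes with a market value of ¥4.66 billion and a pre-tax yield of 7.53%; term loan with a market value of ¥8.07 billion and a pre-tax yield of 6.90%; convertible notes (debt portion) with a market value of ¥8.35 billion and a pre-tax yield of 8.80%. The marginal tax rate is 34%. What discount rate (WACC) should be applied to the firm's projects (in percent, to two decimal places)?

10.46%

Total capital V = 29.01 + 4.66 + 8.07 + 8.35 = 50.09.
Equity: weight = 29.01/50.09 = 0.5792; cost = 14.32%.
Subordinated notes: weight = 4.66/50.09 = 0.0930; after-tax cost = 7.53% × (1 − 34%) = 4.9698%.
Term loan: weight = 8.07/50.09 = 0.1611; after-tax cost = 6.9% × (1 − 34%) = 4.5540%.
Convertible notes (debt portion): weight = 8.35/50.09 = 0.1667; after-tax cost = 8.8% × (1 − 34%) = 5.8080%.
WACC = 0.5792 × 14.3200% + 0.0930 × 4.9698% + 0.1611 × 4.5540% + 0.1667 × 5.8080% = 10.4578%.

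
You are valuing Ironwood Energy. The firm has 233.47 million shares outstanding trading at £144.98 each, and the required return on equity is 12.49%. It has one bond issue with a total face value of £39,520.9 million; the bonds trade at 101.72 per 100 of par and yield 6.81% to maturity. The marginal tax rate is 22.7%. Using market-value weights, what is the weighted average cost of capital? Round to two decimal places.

Market value of equity E = 144.98 × 233.47m = 33848.4806m. Market value of debt D = 39520.9m × 101.72/100 = 40200.65948m.
Total capital V = 33848.4806 + 40200.65948 = 74049.14008.
Equity: weight = 33848.4806/74049.14008 = 0.4571; cost = 12.49%.
Bonds outstanding: weight = 40200.65948/74049.14008 = 0.5429; after-tax cost = 6.81% × (1 − 22.7%) = 5.2641%.
WACC = 0.4571 × 12.4900% + 0.5429 × 5.2641% = 8.5671%.

8.57%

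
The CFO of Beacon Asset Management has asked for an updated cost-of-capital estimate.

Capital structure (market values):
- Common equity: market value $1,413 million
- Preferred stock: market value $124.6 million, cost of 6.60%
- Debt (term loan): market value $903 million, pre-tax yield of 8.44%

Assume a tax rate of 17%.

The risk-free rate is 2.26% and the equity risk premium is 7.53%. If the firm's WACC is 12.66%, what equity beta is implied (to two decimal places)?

1.93

Total capital V = 1413 + 124.6 + 903 = 2440.6.
Equity weight = 1413/2440.6 = 0.5790.
Preferred weight = 124.6/2440.6 = 0.0511.
Term loan weight = 903/2440.6 = 0.3700.
Debt contribution = 0.3700 × 8.44% × (1 − 17%) = 2.5919%.
Preferred contribution = 0.0511 × 6.6% = 0.3369%.
Required equity contribution = 12.66% − 2.9288% = 9.7312%  ⇒  Re = 16.8082%.
CAPM: 16.8082% = 2.26% + β × 7.53%  ⇒  β = 1.9320.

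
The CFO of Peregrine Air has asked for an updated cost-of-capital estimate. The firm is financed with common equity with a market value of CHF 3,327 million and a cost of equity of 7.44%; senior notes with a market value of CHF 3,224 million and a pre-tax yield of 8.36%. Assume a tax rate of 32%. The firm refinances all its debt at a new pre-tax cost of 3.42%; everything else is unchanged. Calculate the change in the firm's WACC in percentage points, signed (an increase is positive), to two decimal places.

-1.65 pp

Current WACC:
Total capital V = 3327 + 3224 = 6551.
Equity: weight = 3327/6551 = 0.5079; cost = 7.44%.
Senior notes: weight = 3224/6551 = 0.4921; after-tax cost = 8.36% × (1 − 32%) = 5.6848%.
WACC = 0.5079 × 7.4400% + 0.4921 × 5.6848% = 6.5762%.
After the change:
Total capital V = 3327 + 3224 = 6551.
Equity: weight = 3327/6551 = 0.5079; cost = 7.44%.
Senior notes: weight = 3224/6551 = 0.4921; after-tax cost = 3.42% × (1 − 32%) = 2.3256%.
WACC = 0.5079 × 7.4400% + 0.4921 × 2.3256% = 4.9230%.
Change in WACC = 4.9230% − 6.5762% = -1.6532 pp.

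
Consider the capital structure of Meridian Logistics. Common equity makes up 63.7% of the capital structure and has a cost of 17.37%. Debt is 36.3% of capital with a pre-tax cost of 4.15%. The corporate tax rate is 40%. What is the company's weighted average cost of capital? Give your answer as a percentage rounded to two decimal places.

11.97%

After-tax cost of debt = 4.15% × (1 − 40%) = 2.4900%.
WACC = 0.637 × 17.3700% + 0.363 × 2.4900% = 11.9686%.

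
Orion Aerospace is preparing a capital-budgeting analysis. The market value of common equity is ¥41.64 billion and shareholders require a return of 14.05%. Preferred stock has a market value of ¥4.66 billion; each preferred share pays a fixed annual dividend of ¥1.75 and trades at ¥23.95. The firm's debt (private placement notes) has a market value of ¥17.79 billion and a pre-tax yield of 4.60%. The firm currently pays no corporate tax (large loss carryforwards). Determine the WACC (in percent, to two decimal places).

10.94%

Cost of preferred: Rp = 1.75 / 23.95 = 7.3069%.
Total capital V = 41.64 + 4.66 + 17.79 = 64.09.
Equity: weight = 41.64/64.09 = 0.6497; cost = 14.05%.
Preferred: weight = 4.66/64.09 = 0.0727; cost = 7.3069%.
Private placement notes: weight = 17.79/64.09 = 0.2776; after-tax cost = 4.6% × (1 − 0%) = 4.6000%.
WACC = 0.6497 × 14.0500% + 0.0727 × 7.3069% + 0.2776 × 4.6000% = 10.9366%.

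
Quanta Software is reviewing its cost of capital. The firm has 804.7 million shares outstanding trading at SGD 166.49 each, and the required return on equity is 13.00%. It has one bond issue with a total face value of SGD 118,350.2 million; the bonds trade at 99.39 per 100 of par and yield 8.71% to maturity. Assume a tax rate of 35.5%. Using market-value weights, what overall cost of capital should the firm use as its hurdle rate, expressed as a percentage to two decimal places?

Market value of equity E = 166.49 × 804.7m = 133974.503m. Market value of debt D = 118350.2m × 99.39/100 = 117628.26378m.
Total capital V = 133974.503 + 117628.26378 = 251602.76678.
Equity: weight = 133974.503/251602.76678 = 0.5325; cost = 13%.
Bonds outstanding: weight = 117628.26378/251602.76678 = 0.4675; after-tax cost = 8.71% × (1 − 35.5%) = 5.6180%.
WACC = 0.5325 × 13.0000% + 0.4675 × 5.6180% = 9.5488%.

9.55%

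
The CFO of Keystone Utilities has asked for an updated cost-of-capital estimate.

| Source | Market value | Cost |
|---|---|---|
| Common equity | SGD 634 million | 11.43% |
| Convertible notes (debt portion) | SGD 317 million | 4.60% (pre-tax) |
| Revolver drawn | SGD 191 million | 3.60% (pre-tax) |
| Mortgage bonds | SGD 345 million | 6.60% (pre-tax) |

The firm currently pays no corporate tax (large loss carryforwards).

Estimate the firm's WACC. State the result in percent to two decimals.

Total capital V = 634 + 317 + 191 + 345 = 1487.
Equity: weight = 634/1487 = 0.4264; cost = 11.43%.
Convertible notes (debt portion): weight = 317/1487 = 0.2132; after-tax cost = 4.6% × (1 − 0%) = 4.6000%.
Revolver drawn: weight = 191/1487 = 0.1284; after-tax cost = 3.6% × (1 − 0%) = 3.6000%.
Mortgage bonds: weight = 345/1487 = 0.2320; after-tax cost = 6.6% × (1 − 0%) = 6.6000%.
WACC = 0.4264 × 11.4300% + 0.2132 × 4.6000% + 0.1284 × 3.6000% + 0.2320 × 6.6000% = 7.8476%.

7.85%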